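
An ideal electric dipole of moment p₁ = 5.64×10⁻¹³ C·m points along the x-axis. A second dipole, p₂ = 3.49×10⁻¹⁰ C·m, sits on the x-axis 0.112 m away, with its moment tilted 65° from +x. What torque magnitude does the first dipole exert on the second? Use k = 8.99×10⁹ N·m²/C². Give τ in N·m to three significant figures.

τ ≈ 2.28×10⁻⁹ N·m

The second dipole sits on the axis of the first, so the field there is axial: E₁ = 2kp₁/r³ along +x.
E₁ = 2(8.99×10⁹)(5.64×10⁻¹³)/(0.112)³ = 7.218 N/C.
Torque on the second dipole: τ = p₂ E₁ sinθ.
τ = (3.49×10⁻¹⁰)(7.218)·sin65° = 2.283×10⁻⁹ N·m.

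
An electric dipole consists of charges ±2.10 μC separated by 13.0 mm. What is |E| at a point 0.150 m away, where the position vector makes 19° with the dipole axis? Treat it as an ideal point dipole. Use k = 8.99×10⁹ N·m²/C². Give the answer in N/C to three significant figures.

Dipole moment p = qd = (2.10×10⁻⁶ C)(0.0130 m) = 2.73×10⁻⁸ C·m.
At angle θ the dipole field magnitude is E = (kp/r³)·√(1 + 3cos²θ).
kp/r³ = (8.99×10⁹)(2.73×10⁻⁸) / (0.150)³ = 7.272×10⁴ N/C.
√(1 + 3cos²19°) = √(1 + 3·0.8940) = √3.6820 ≈ 1.9189.
E ≈ 7.272×10⁴ × 1.919 = 1.395×10⁵ N/C.

E ≈ 1.40×10⁵ N/C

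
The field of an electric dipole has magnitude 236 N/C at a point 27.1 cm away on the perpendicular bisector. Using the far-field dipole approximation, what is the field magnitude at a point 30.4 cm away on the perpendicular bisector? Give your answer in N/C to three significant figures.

E ≈ 167 N/C

Dipole fields scale as 1/r³ in the far field; the geometry is the same at both points.
E₂ = E₁ · (r₁/r₂)³ = 236 · (27.1/30.4)³.
(r₁/r₂)³ = (0.8914)³ = 0.7084.
E₂ ≈ 167.2 N/C.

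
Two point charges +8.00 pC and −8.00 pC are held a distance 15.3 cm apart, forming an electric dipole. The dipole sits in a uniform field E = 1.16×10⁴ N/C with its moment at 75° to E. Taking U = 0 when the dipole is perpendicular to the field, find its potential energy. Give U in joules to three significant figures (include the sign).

U ≈ -3.67×10⁻⁹ J

Dipole moment p = qd = (8.00×10⁻¹² C)(0.153 m) = 1.224×10⁻¹² C·m.
U = −p·E = −pE cosθ.
U = −(1.224×10⁻¹²)(1.16×10⁴)·cos75° = -3.675×10⁻⁹ J.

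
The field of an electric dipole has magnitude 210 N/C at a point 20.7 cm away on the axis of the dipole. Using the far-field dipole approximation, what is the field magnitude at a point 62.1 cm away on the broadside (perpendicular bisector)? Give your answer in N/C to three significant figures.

Dipole fields scale as 1/r³ in the far field.
The axial field is twice the equatorial field at the same r, so the geometry factor is 1/2.
E₂ = E₁ · (1/2) · (r₁/r₂)³ = 210 · 0.5 · (20.7/62.1)³.
(r₁/r₂)³ = (0.3333)³ = 0.03704.
E₂ ≈ 3.889 N/C.

E ≈ 3.89 N/C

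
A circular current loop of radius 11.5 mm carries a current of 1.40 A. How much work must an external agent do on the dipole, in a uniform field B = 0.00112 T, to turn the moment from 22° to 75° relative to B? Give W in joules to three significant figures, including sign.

Magnetic moment m = IA = Iπa² = (1.40)·π·(0.0115)² = 5.817×10⁻⁴ A·m².
W_ext = ΔU = −mB cosθ₂ + mB cosθ₁ = mB(cosθ₁ − cosθ₂).
W = (5.817×10⁻⁴)(0.00112)·(cos22° − cos75°) = (6.515×10⁻⁷)·(+0.6684) = 4.354×10⁻⁷ J.

W ≈ 4.35×10⁻⁷ J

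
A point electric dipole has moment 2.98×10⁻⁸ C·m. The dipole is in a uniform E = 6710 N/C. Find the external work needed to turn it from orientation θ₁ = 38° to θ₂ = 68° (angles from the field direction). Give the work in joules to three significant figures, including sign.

W_ext = ΔU = U(θ₂) − U(θ₁) = −pE cosθ₂ − (−pE cosθ₁) = pE(cosθ₁ − cosθ₂).
W = (2.98×10⁻⁸)(6710)·(cos38° − cos68°) = (2.000×10⁻⁴)·(+0.4134) = 8.266×10⁻⁵ J.

W ≈ 8.27×10⁻⁵ J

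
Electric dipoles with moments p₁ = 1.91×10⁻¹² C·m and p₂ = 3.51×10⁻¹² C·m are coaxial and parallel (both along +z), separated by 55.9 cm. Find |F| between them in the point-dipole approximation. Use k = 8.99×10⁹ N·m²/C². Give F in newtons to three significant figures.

F ≈ 3.70×10⁻¹² N

On-axis field of dipole 1 at distance r: E = 2kp₁/r³. Force on dipole 2 is F = p₂·dE/dr (gradient along axis).
dE/dr = −6kp₁/r⁴, so |F| = 6kp₁p₂/r⁴ (attractive for aligned moments).
F = 6(8.99×10⁹)(1.91×10⁻¹²)(3.51×10⁻¹²)/(0.559)⁴ = 3.703×10⁻¹² N.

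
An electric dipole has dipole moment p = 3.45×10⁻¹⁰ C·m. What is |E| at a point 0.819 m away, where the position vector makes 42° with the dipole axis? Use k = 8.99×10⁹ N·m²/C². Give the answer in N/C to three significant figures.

At angle θ the dipole field magnitude is E = (kp/r³)·√(1 + 3cos²θ).
kp/r³ = (8.99×10⁹)(3.45×10⁻¹⁰) / (0.819)³ = 5.646 N/C.
√(1 + 3cos²42°) = √(1 + 3·0.5523) = √2.6568 ≈ 1.6300.
E ≈ 5.646 × 1.630 = 9.203 N/C.

E ≈ 9.20 N/C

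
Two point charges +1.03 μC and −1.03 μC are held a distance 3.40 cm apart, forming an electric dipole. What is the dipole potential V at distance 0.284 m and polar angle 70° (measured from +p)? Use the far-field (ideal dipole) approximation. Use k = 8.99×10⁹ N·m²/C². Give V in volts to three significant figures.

V ≈ 1340 V

Dipole moment p = qd = (1.03×10⁻⁶ C)(0.0340 m) = 3.502×10⁻⁸ C·m.
The dipole potential is V = kp cosθ / r².
V = (8.99×10⁹)(3.502×10⁻⁸)·cos70° / (0.284)² = 1335 V.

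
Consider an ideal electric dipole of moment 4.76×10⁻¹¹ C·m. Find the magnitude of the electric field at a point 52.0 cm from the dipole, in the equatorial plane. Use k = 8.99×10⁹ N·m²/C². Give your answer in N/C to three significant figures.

E ≈ 3.04 N/C

On the perpendicular bisector E = kp/r³ (half the axial value at the same distance).
E = (8.99×10⁹)(4.76×10⁻¹¹) / (0.520)³ = 3.043 N/C.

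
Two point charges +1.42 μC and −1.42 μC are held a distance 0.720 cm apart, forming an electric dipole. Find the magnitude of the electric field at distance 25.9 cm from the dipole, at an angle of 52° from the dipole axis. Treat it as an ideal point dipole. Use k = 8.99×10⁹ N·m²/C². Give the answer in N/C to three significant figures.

E ≈ 7730 N/C

Dipole moment p = qd = (1.42×10⁻⁶ C)(0.00720 m) = 1.022×10⁻⁸ C·m.
At angle θ the dipole field magnitude is E = (kp/r³)·√(1 + 3cos²θ).
kp/r³ = (8.99×10⁹)(1.022×10⁻⁸) / (0.259)³ = 5288 N/C.
√(1 + 3cos²52°) = √(1 + 3·0.3790) = √2.1371 ≈ 1.4619.
E ≈ 5288 × 1.462 = 7731 N/C.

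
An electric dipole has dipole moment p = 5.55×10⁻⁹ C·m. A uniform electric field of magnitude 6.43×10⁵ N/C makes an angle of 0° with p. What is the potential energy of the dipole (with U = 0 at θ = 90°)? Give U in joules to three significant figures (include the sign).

U ≈ -0.00357 J

U = −p·E = −pE cosθ.
U = −(5.55×10⁻⁹)(6.43×10⁵)·cos0° = -0.003569 J.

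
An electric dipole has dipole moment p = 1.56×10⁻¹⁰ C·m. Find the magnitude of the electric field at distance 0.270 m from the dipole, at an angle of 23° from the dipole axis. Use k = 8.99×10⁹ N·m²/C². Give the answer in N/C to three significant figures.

At angle θ the dipole field magnitude is E = (kp/r³)·√(1 + 3cos²θ).
kp/r³ = (8.99×10⁹)(1.56×10⁻¹⁰) / (0.270)³ = 71.25 N/C.
√(1 + 3cos²23°) = √(1 + 3·0.8473) = √3.5420 ≈ 1.8820.
E ≈ 71.25 × 1.882 = 134.1 N/C.

E ≈ 134 N/C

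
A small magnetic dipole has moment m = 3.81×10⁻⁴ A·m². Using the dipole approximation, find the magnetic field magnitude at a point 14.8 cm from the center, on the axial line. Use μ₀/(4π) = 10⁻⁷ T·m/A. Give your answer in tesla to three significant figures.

On axis B = (μ₀/4π)·2m/r³.
B = 2·(10⁻⁷)·(3.81×10⁻⁴) / (0.148)³ = 2.351×10⁻⁸ T.

B ≈ 2.35×10⁻⁸ T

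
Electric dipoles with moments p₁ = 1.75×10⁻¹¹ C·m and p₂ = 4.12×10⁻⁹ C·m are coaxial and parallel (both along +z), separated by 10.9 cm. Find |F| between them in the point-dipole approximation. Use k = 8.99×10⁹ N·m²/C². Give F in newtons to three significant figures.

On-axis field of dipole 1 at distance r: E = 2kp₁/r³. Force on dipole 2 is F = p₂·dE/dr (gradient along axis).
dE/dr = −6kp₁/r⁴, so |F| = 6kp₁p₂/r⁴ (attractive for aligned moments).
F = 6(8.99×10⁹)(1.75×10⁻¹¹)(4.12×10⁻⁹)/(0.109)⁴ = 2.755×10⁻⁵ N.

F ≈ 2.76×10⁻⁵ N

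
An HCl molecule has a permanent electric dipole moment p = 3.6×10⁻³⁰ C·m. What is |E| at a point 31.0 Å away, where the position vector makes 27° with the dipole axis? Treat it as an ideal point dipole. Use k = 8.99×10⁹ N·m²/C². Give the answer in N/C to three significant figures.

At angle θ the dipole field magnitude is E = (kp/r³)·√(1 + 3cos²θ).
kp/r³ = (8.99×10⁹)(3.60×10⁻³⁰) / (3.10×10⁻⁹)³ = 1.086×10⁶ N/C.
√(1 + 3cos²27°) = √(1 + 3·0.7939) = √3.3817 ≈ 1.8389.
E ≈ 1.086×10⁶ × 1.839 = 1.998×10⁶ N/C.

E ≈ 2.00×10⁶ N/C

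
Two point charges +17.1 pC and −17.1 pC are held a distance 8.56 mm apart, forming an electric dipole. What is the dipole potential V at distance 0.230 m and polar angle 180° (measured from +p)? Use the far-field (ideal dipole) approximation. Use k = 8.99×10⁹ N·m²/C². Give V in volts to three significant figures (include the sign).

Dipole moment p = qd = (1.71×10⁻¹¹ C)(0.00856 m) = 1.464×10⁻¹³ C·m.
The dipole potential is V = kp cosθ / r².
V = (8.99×10⁹)(1.464×10⁻¹³)·cos180° / (0.230)² = -0.02488 V.

V ≈ -0.0249 V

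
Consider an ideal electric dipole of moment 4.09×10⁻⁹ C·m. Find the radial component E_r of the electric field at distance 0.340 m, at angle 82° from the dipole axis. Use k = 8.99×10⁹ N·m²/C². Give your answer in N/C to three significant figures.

For a dipole, E_r = (2kp cosθ)/r³.
kp/r³ = (8.99×10⁹)(4.09×10⁻⁹)/(0.340)³ = 935.5 N/C.
E_r = 2·935.5·cos82° = 260.4 N/C.

E_r ≈ 260 N/C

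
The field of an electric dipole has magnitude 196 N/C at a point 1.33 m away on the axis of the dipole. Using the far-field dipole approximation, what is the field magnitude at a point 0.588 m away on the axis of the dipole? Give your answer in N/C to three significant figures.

E ≈ 2270 N/C

Dipole fields scale as 1/r³ in the far field; the geometry is the same at both points.
E₂ = E₁ · (r₁/r₂)³ = 196 · (1.33/0.588)³.
(r₁/r₂)³ = (2.262)³ = 11.57.
E₂ ≈ 2268 N/C.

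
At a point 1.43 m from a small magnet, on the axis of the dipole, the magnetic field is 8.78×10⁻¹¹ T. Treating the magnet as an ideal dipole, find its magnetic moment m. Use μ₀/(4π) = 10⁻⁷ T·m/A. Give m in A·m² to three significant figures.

m ≈ 0.00128 A·m²

On axis B = (μ₀/4π)·2m/r³, so m = Br³·4π/(μ₀·2).
m = (8.78×10⁻¹¹)·(1.43)³ / (2·10⁻⁷) = 0.001284 A·m².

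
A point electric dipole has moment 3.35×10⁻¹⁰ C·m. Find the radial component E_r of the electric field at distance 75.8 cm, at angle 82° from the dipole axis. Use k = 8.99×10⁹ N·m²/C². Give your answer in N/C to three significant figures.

E_r ≈ 1.92 N/C

For a dipole, E_r = (2kp cosθ)/r³.
kp/r³ = (8.99×10⁹)(3.35×10⁻¹⁰)/(0.758)³ = 6.915 N/C.
E_r = 2·6.915·cos82° = 1.925 N/C.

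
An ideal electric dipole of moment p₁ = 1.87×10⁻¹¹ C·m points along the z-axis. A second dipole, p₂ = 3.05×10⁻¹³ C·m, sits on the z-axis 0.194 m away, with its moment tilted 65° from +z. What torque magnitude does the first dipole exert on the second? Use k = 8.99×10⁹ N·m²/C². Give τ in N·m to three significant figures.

The second dipole sits on the axis of the first, so the field there is axial: E₁ = 2kp₁/r³ along +z.
E₁ = 2(8.99×10⁹)(1.87×10⁻¹¹)/(0.194)³ = 46.05 N/C.
Torque on the second dipole: τ = p₂ E₁ sinθ.
τ = (3.05×10⁻¹³)(46.05)·sin65° = 1.273×10⁻¹¹ N·m.

τ ≈ 1.27×10⁻¹¹ N·m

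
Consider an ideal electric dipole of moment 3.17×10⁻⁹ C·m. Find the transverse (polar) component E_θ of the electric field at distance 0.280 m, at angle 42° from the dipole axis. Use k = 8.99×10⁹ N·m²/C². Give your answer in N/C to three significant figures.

E_θ ≈ 869 N/C

For a dipole, E_θ = (kp sinθ)/r³.
kp/r³ = (8.99×10⁹)(3.17×10⁻⁹)/(0.280)³ = 1298 N/C.
E_θ = 1298·sin42° = 868.7 N/C.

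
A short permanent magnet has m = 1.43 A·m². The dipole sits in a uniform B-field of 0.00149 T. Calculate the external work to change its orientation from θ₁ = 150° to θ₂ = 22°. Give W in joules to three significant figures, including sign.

W ≈ -0.00382 J

W_ext = ΔU = −mB cosθ₂ + mB cosθ₁ = mB(cosθ₁ − cosθ₂).
W = (1.43)(0.00149)·(cos150° − cos22°) = (0.002131)·(-1.7932) = -0.003821 J.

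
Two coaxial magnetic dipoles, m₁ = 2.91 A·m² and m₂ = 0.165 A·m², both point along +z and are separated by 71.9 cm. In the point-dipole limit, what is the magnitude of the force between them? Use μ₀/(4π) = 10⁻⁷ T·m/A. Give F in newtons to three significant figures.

F ≈ 1.08×10⁻⁶ N

On-axis B of dipole 1: B = (μ₀/4π)·2m₁/r³. Force on dipole 2: F = m₂·dB/dr.
dB/dr = −(μ₀/4π)·6m₁/r⁴, so |F| = (μ₀/4π)·6m₁m₂/r⁴.
F = 6(10⁻⁷)(2.91)(0.165)/(0.719)⁴ = 1.078×10⁻⁶ N.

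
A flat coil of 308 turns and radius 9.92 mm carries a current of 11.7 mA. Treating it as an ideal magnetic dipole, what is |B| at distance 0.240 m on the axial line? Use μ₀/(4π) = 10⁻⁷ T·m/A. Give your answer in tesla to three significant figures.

m = NIA = NIπa² = 308·(0.0117)·π·(0.00992)² = 0.001114 A·m².
On axis B = (μ₀/4π)·2m/r³.
B = 2·(10⁻⁷)·(0.001114) / (0.240)³ = 1.612×10⁻⁸ T.

B ≈ 1.61×10⁻⁸ T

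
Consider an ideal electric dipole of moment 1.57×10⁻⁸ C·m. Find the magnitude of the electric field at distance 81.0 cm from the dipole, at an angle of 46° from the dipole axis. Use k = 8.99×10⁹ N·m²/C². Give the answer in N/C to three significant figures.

E ≈ 416 N/C

At angle θ the dipole field magnitude is E = (kp/r³)·√(1 + 3cos²θ).
kp/r³ = (8.99×10⁹)(1.57×10⁻⁸) / (0.810)³ = 265.6 N/C.
√(1 + 3cos²46°) = √(1 + 3·0.4826) = √2.4477 ≈ 1.5645.
E ≈ 265.6 × 1.564 = 415.5 N/C.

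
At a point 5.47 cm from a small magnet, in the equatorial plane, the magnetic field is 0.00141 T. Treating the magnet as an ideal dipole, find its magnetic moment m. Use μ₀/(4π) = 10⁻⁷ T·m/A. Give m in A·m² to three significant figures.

m ≈ 2.31 A·m²

In the equatorial plane B = (μ₀/4π)·m/r³, so m = Br³·4π/(μ₀).
m = (0.00141)·(0.0547)³ / (10⁻⁷) = 2.308 A·m².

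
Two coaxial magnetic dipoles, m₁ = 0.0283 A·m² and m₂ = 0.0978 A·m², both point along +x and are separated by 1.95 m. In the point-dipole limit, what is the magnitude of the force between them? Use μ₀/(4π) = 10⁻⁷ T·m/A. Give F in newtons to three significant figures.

F ≈ 1.15×10⁻¹⁰ N

On-axis B of dipole 1: B = (μ₀/4π)·2m₁/r³. Force on dipole 2: F = m₂·dB/dr.
dB/dr = −(μ₀/4π)·6m₁/r⁴, so |F| = (μ₀/4π)·6m₁m₂/r⁴.
F = 6(10⁻⁷)(0.0283)(0.0978)/(1.95)⁴ = 1.149×10⁻¹⁰ N.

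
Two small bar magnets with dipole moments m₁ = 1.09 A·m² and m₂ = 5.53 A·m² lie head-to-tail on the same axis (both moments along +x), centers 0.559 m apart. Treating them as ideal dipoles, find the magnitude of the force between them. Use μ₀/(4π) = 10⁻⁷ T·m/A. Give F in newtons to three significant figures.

F ≈ 3.70×10⁻⁵ N

On-axis B of dipole 1: B = (μ₀/4π)·2m₁/r³. Force on dipole 2: F = m₂·dB/dr.
dB/dr = −(μ₀/4π)·6m₁/r⁴, so |F| = (μ₀/4π)·6m₁m₂/r⁴.
F = 6(10⁻⁷)(1.09)(5.53)/(0.559)⁴ = 3.704×10⁻⁵ N.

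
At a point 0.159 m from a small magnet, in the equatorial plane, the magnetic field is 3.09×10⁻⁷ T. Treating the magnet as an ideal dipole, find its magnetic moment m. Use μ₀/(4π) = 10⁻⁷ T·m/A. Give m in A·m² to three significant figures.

m ≈ 0.0124 A·m²

In the equatorial plane B = (μ₀/4π)·m/r³, so m = Br³·4π/(μ₀).
m = (3.09×10⁻⁷)·(0.159)³ / (10⁻⁷) = 0.01242 A·m².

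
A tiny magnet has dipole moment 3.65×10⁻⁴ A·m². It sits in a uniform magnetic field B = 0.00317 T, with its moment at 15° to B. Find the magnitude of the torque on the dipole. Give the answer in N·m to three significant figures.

Torque on a magnetic dipole: τ = mB sinθ.
τ = (3.65×10⁻⁴)(0.00317)·sin15° = 2.995×10⁻⁷ N·m.

τ ≈ 2.99×10⁻⁷ N·m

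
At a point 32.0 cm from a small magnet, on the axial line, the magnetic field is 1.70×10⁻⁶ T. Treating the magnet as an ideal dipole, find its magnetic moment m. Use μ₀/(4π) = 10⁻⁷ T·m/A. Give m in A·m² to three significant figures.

On axis B = (μ₀/4π)·2m/r³, so m = Br³·4π/(μ₀·2).
m = (1.70×10⁻⁶)·(0.320)³ / (2·10⁻⁷) = 0.2785 A·m².

m ≈ 0.279 A·m²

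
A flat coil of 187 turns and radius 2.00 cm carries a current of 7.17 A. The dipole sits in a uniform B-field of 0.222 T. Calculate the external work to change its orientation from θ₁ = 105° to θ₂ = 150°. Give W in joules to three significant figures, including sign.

W ≈ 0.227 J

m = NIA = NIπa² = 187·(7.17)·π·(0.0200)² = 1.685 A·m².
W_ext = ΔU = −mB cosθ₂ + mB cosθ₁ = mB(cosθ₁ − cosθ₂).
W = (1.685)(0.222)·(cos105° − cos150°) = (0.3741)·(+0.6072) = 0.2271 J.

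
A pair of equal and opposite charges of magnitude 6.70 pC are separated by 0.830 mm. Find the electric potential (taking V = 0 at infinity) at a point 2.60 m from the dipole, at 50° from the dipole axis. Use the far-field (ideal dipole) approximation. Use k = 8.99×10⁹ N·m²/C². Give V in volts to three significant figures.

V ≈ 4.75×10⁻⁶ V

Dipole moment p = qd = (6.70×10⁻¹² C)(8.30×10⁻⁴ m) = 5.561×10⁻¹⁵ C·m.
The dipole potential is V = kp cosθ / r².
V = (8.99×10⁹)(5.561×10⁻¹⁵)·cos50° / (2.60)² = 4.754×10⁻⁶ V.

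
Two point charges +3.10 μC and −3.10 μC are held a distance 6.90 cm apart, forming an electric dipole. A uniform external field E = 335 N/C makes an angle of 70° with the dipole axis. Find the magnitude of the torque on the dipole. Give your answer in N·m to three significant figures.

Dipole moment p = qd = (3.10×10⁻⁶ C)(0.0690 m) = 2.139×10⁻⁷ C·m.
Torque on an electric dipole: τ = pE sinθ.
τ = (2.139×10⁻⁷)(335)·sin70° = 6.734×10⁻⁵ N·m.

τ ≈ 6.73×10⁻⁵ N·m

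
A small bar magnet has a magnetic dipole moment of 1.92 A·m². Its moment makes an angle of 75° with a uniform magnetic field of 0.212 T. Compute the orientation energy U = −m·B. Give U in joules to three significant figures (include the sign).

U ≈ -0.105 J

U = −m·B = −mB cosθ.
U = −(1.92)(0.212)·cos75° = -0.1053 J.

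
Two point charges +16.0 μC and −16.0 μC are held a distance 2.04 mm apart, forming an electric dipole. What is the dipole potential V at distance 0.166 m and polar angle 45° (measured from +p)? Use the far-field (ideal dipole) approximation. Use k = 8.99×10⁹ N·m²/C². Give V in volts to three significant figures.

V ≈ 7530 V

Dipole moment p = qd = (1.60×10⁻⁵ C)(0.00204 m) = 3.264×10⁻⁸ C·m.
The dipole potential is V = kp cosθ / r².
V = (8.99×10⁹)(3.264×10⁻⁸)·cos45° / (0.166)² = 7530 V.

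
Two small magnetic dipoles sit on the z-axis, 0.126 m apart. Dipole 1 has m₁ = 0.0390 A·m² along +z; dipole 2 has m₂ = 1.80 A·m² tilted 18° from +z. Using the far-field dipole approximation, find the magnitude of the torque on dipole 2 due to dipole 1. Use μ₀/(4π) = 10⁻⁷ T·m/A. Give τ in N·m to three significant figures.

τ ≈ 2.17×10⁻⁶ N·m

Dipole B is on the axis of dipole A, so B₁ there is axial: B₁ = (μ₀/4π)·2m₁/r³ along +z.
B₁ = 2(10⁻⁷)(0.0390)/(0.126)³ = 3.899×10⁻⁶ T.
τ = m₂ B₁ sinθ.
τ = (1.80)(3.899×10⁻⁶)·sin18° = 2.169×10⁻⁶ N·m.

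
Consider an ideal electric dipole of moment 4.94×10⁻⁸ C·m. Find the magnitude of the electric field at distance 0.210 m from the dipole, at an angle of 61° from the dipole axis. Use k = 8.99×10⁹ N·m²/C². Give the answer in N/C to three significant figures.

E ≈ 6.26×10⁴ N/C

At angle θ the dipole field magnitude is E = (kp/r³)·√(1 + 3cos²θ).
kp/r³ = (8.99×10⁹)(4.94×10⁻⁸) / (0.210)³ = 4.795×10⁴ N/C.
√(1 + 3cos²61°) = √(1 + 3·0.2350) = √1.7051 ≈ 1.3058.
E ≈ 4.795×10⁴ × 1.306 = 6.262×10⁴ N/C.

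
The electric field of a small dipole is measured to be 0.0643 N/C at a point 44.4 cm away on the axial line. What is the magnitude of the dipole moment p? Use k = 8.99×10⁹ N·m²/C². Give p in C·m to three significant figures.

p ≈ 3.13×10⁻¹³ C·m

On axis E = 2kp/r³, so p = Er³/(2k).
p = (0.0643)·(0.444)³ / (2·8.99×10⁹) = 3.130×10⁻¹³ C·m.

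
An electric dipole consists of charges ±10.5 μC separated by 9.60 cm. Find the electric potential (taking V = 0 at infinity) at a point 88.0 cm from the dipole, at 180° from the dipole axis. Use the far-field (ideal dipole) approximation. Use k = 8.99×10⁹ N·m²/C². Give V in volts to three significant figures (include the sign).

Dipole moment p = qd = (1.05×10⁻⁵ C)(0.0960 m) = 1.008×10⁻⁶ C·m.
The dipole potential is V = kp cosθ / r².
V = (8.99×10⁹)(1.008×10⁻⁶)·cos180° / (0.880)² = -1.170×10⁴ V.

V ≈ -1.17×10⁴ V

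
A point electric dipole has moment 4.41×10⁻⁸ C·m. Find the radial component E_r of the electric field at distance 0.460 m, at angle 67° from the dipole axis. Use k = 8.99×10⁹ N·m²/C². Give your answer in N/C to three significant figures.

E_r ≈ 3180 N/C

For a dipole, E_r = (2kp cosθ)/r³.
kp/r³ = (8.99×10⁹)(4.41×10⁻⁸)/(0.460)³ = 4073 N/C.
E_r = 2·4073·cos67° = 3183 N/C.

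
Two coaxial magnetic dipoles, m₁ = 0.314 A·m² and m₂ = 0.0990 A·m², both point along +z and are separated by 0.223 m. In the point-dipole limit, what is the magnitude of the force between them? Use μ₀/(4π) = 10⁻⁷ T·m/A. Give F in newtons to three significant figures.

On-axis B of dipole 1: B = (μ₀/4π)·2m₁/r³. Force on dipole 2: F = m₂·dB/dr.
dB/dr = −(μ₀/4π)·6m₁/r⁴, so |F| = (μ₀/4π)·6m₁m₂/r⁴.
F = 6(10⁻⁷)(0.314)(0.0990)/(0.223)⁴ = 7.542×10⁻⁶ N.

F ≈ 7.54×10⁻⁶ N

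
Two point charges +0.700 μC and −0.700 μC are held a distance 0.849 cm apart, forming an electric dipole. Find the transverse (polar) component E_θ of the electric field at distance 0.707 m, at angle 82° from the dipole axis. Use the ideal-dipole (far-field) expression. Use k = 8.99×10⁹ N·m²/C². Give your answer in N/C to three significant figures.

E_θ ≈ 150 N/C

Dipole moment p = qd = (7.00×10⁻⁷ C)(0.00849 m) = 5.943×10⁻⁹ C·m.
For a dipole, E_θ = (kp sinθ)/r³.
kp/r³ = (8.99×10⁹)(5.943×10⁻⁹)/(0.707)³ = 151.2 N/C.
E_θ = 151.2·sin82° = 149.7 N/C.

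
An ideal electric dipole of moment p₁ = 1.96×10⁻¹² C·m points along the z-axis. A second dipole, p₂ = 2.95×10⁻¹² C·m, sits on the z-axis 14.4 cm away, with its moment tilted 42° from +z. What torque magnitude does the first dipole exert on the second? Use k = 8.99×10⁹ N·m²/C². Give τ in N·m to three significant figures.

The second dipole sits on the axis of the first, so the field there is axial: E₁ = 2kp₁/r³ along +z.
E₁ = 2(8.99×10⁹)(1.96×10⁻¹²)/(0.144)³ = 11.80 N/C.
Torque on the second dipole: τ = p₂ E₁ sinθ.
τ = (2.95×10⁻¹²)(11.80)·sin42° = 2.330×10⁻¹¹ N·m.

τ ≈ 2.33×10⁻¹¹ N·m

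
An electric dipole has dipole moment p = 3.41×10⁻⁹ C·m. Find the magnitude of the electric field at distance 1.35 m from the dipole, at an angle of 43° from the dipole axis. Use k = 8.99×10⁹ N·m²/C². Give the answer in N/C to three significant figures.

At angle θ the dipole field magnitude is E = (kp/r³)·√(1 + 3cos²θ).
kp/r³ = (8.99×10⁹)(3.41×10⁻⁹) / (1.35)³ = 12.46 N/C.
√(1 + 3cos²43°) = √(1 + 3·0.5349) = √2.6046 ≈ 1.6139.
E ≈ 12.46 × 1.614 = 20.11 N/C.

E ≈ 20.1 N/C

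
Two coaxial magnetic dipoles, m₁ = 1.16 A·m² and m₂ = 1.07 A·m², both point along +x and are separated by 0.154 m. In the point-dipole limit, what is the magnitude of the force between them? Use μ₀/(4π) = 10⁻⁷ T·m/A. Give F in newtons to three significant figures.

On-axis B of dipole 1: B = (μ₀/4π)·2m₁/r³. Force on dipole 2: F = m₂·dB/dr.
dB/dr = −(μ₀/4π)·6m₁/r⁴, so |F| = (μ₀/4π)·6m₁m₂/r⁴.
F = 6(10⁻⁷)(1.16)(1.07)/(0.154)⁴ = 0.001324 N.

F ≈ 0.00132 N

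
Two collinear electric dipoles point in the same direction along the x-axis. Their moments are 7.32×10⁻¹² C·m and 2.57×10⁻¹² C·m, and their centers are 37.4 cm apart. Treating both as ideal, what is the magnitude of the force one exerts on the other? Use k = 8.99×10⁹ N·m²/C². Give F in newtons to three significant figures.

F ≈ 5.19×10⁻¹¹ N

On-axis field of dipole 1 at distance r: E = 2kp₁/r³. Force on dipole 2 is F = p₂·dE/dr (gradient along axis).
dE/dr = −6kp₁/r⁴, so |F| = 6kp₁p₂/r⁴ (attractive for aligned moments).
F = 6(8.99×10⁹)(7.32×10⁻¹²)(2.57×10⁻¹²)/(0.374)⁴ = 5.186×10⁻¹¹ N.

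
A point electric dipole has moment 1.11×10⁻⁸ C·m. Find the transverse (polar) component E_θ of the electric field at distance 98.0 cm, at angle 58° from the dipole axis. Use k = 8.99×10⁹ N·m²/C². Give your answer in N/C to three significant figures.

E_θ ≈ 89.9 N/C

For a dipole, E_θ = (kp sinθ)/r³.
kp/r³ = (8.99×10⁹)(1.11×10⁻⁸)/(0.980)³ = 106.0 N/C.
E_θ = 106.0·sin58° = 89.91 N/C.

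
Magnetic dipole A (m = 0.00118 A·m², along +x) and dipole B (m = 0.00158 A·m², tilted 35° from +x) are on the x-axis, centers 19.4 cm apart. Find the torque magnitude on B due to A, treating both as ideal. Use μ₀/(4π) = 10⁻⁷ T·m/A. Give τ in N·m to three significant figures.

τ ≈ 2.93×10⁻¹¹ N·m

Dipole B is on the axis of dipole A, so B₁ there is axial: B₁ = (μ₀/4π)·2m₁/r³ along +x.
B₁ = 2(10⁻⁷)(0.00118)/(0.194)³ = 3.232×10⁻⁸ T.
τ = m₂ B₁ sinθ.
τ = (0.00158)(3.232×10⁻⁸)·sin35° = 2.929×10⁻¹¹ N·m.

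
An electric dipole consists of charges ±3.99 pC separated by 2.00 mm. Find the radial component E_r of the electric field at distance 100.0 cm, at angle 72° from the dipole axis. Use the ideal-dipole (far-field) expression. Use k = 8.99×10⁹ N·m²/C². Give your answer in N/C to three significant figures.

Dipole moment p = qd = (3.99×10⁻¹² C)(0.00200 m) = 7.98×10⁻¹⁵ C·m.
For a dipole, E_r = (2kp cosθ)/r³.
kp/r³ = (8.99×10⁹)(7.98×10⁻¹⁵)/(1.00)³ = 7.174×10⁻⁵ N/C.
E_r = 2·7.174×10⁻⁵·cos72° = 4.434×10⁻⁵ N/C.

E_r ≈ 4.43×10⁻⁵ N/C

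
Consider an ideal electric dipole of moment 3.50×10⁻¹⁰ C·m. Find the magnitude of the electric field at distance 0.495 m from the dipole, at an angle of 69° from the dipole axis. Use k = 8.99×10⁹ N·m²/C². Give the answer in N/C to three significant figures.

E ≈ 30.5 N/C

At angle θ the dipole field magnitude is E = (kp/r³)·√(1 + 3cos²θ).
kp/r³ = (8.99×10⁹)(3.50×10⁻¹⁰) / (0.495)³ = 25.94 N/C.
√(1 + 3cos²69°) = √(1 + 3·0.1284) = √1.3853 ≈ 1.1770.
E ≈ 25.94 × 1.177 = 30.53 N/C.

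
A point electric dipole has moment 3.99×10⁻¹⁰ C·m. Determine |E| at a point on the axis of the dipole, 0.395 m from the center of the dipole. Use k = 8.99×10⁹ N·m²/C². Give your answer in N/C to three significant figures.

On the dipole axis E = 2kp/r³.
E = 2·(8.99×10⁹)(3.99×10⁻¹⁰) / (0.395)³ = 116.4 N/C.

E ≈ 116 N/C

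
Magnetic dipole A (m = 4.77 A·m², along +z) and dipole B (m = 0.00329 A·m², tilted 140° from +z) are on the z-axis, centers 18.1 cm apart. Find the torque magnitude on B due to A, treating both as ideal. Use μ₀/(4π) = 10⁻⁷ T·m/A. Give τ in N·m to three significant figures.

τ ≈ 3.40×10⁻⁷ N·m

Dipole B is on the axis of dipole A, so B₁ there is axial: B₁ = (μ₀/4π)·2m₁/r³ along +z.
B₁ = 2(10⁻⁷)(4.77)/(0.181)³ = 1.609×10⁻⁴ T.
τ = m₂ B₁ sinθ.
τ = (0.00329)(1.609×10⁻⁴)·sin140° = 3.402×10⁻⁷ N·m.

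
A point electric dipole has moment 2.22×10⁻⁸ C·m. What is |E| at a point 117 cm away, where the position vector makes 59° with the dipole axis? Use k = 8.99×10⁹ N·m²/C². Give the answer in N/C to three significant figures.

E ≈ 167 N/C

At angle θ the dipole field magnitude is E = (kp/r³)·√(1 + 3cos²θ).
kp/r³ = (8.99×10⁹)(2.22×10⁻⁸) / (1.17)³ = 124.6 N/C.
√(1 + 3cos²59°) = √(1 + 3·0.2653) = √1.7958 ≈ 1.3401.
E ≈ 124.6 × 1.340 = 167.0 N/C.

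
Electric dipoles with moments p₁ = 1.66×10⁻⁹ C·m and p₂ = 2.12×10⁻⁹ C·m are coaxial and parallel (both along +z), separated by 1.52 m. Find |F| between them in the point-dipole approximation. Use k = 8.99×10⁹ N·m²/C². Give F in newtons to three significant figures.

F ≈ 3.56×10⁻⁸ N

On-axis field of dipole 1 at distance r: E = 2kp₁/r³. Force on dipole 2 is F = p₂·dE/dr (gradient along axis).
dE/dr = −6kp₁/r⁴, so |F| = 6kp₁p₂/r⁴ (attractive for aligned moments).
F = 6(8.99×10⁹)(1.66×10⁻⁹)(2.12×10⁻⁹)/(1.52)⁴ = 3.556×10⁻⁸ N.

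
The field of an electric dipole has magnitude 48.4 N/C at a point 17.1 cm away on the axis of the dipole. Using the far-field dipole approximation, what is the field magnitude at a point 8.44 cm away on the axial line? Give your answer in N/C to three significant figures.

E ≈ 403 N/C

Dipole fields scale as 1/r³ in the far field; the geometry is the same at both points.
E₂ = E₁ · (r₁/r₂)³ = 48.4 · (17.1/8.44)³.
(r₁/r₂)³ = (2.026)³ = 8.317.
E₂ ≈ 402.5 N/C.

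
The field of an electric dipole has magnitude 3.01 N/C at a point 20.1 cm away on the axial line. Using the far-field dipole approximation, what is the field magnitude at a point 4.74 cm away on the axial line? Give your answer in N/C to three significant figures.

Dipole fields scale as 1/r³ in the far field; the geometry is the same at both points.
E₂ = E₁ · (r₁/r₂)³ = 3.01 · (20.1/4.74)³.
(r₁/r₂)³ = (4.241)³ = 76.25.
E₂ ≈ 229.5 N/C.

E ≈ 230 N/C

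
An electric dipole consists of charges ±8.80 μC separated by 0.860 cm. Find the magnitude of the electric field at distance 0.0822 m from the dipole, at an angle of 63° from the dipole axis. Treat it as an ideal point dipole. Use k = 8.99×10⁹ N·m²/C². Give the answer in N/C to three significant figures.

E ≈ 1.56×10⁶ N/C

Dipole moment p = qd = (8.80×10⁻⁶ C)(0.00860 m) = 7.568×10⁻⁸ C·m.
At angle θ the dipole field magnitude is E = (kp/r³)·√(1 + 3cos²θ).
kp/r³ = (8.99×10⁹)(7.568×10⁻⁸) / (0.0822)³ = 1.225×10⁶ N/C.
√(1 + 3cos²63°) = √(1 + 3·0.2061) = √1.6183 ≈ 1.2721.
E ≈ 1.225×10⁶ × 1.272 = 1.558×10⁶ N/C.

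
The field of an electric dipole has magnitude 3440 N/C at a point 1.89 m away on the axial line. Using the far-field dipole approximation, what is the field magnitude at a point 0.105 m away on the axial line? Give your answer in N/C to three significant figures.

E ≈ 2.01×10⁷ N/C

Dipole fields scale as 1/r³ in the far field; the geometry is the same at both points.
E₂ = E₁ · (r₁/r₂)³ = 3440 · (1.89/0.105)³.
(r₁/r₂)³ = (18)³ = 5832.
E₂ ≈ 2.006×10⁷ N/C.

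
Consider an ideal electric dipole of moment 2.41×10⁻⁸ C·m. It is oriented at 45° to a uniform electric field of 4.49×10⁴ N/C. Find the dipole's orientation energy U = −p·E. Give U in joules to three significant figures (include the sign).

U = −p·E = −pE cosθ.
U = −(2.41×10⁻⁸)(4.49×10⁴)·cos45° = -7.652×10⁻⁴ J.

U ≈ -7.65×10⁻⁴ J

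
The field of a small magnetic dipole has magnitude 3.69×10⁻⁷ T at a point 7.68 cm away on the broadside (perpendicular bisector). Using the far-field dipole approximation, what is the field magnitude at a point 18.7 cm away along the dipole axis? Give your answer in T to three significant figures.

B ≈ 5.11×10⁻⁸ T

Dipole fields scale as 1/r³ in the far field.
The axial field is twice the equatorial field at the same r, so the geometry factor is 2/1.
B₂ = B₁ · (2/1) · (r₁/r₂)³ = 3.69×10⁻⁷ · 2 · (7.68/18.7)³.
(r₁/r₂)³ = (0.4107)³ = 0.06927.
B₂ ≈ 5.112×10⁻⁸ T.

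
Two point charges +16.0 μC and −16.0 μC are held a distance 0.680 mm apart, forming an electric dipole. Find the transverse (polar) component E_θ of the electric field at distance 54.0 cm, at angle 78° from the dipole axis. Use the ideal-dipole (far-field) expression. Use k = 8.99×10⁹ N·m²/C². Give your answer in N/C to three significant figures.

E_θ ≈ 608 N/C

Dipole moment p = qd = (1.60×10⁻⁵ C)(6.80×10⁻⁴ m) = 1.088×10⁻⁸ C·m.
For a dipole, E_θ = (kp sinθ)/r³.
kp/r³ = (8.99×10⁹)(1.088×10⁻⁸)/(0.540)³ = 621.2 N/C.
E_θ = 621.2·sin78° = 607.6 N/C.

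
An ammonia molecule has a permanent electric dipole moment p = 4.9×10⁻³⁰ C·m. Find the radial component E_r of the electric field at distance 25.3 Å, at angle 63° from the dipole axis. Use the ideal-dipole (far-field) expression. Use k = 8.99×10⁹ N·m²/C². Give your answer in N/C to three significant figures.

For a dipole, E_r = (2kp cosθ)/r³.
kp/r³ = (8.99×10⁹)(4.90×10⁻³⁰)/(2.53×10⁻⁹)³ = 2.720×10⁶ N/C.
E_r = 2·2.720×10⁶·cos63° = 2.470×10⁶ N/C.

E_r ≈ 2.47×10⁶ N/C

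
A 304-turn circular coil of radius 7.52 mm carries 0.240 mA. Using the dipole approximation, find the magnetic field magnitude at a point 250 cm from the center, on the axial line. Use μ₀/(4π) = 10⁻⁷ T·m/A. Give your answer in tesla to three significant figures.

B ≈ 1.66×10⁻¹³ T

m = NIA = NIπa² = 304·(2.40×10⁻⁴)·π·(0.00752)² = 1.296×10⁻⁵ A·m².
On axis B = (μ₀/4π)·2m/r³.
B = 2·(10⁻⁷)·(1.296×10⁻⁵) / (2.50)³ = 1.659×10⁻¹³ T.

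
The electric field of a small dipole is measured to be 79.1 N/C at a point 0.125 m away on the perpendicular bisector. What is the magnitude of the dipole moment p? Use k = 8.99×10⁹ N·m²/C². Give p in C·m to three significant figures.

p ≈ 1.72×10⁻¹¹ C·m

In the equatorial plane E = kp/r³, so p = Er³/(k).
p = (79.1)·(0.125)³ / (8.99×10⁹) = 1.718×10⁻¹¹ C·m.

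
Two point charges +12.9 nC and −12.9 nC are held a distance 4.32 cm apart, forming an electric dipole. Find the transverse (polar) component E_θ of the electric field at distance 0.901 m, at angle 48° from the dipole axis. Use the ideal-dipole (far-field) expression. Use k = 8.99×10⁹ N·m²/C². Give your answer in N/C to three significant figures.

Dipole moment p = qd = (1.29×10⁻⁸ C)(0.0432 m) = 5.573×10⁻¹⁰ C·m.
For a dipole, E_θ = (kp sinθ)/r³.
kp/r³ = (8.99×10⁹)(5.573×10⁻¹⁰)/(0.901)³ = 6.850 N/C.
E_θ = 6.850·sin48° = 5.090 N/C.

E_θ ≈ 5.09 N/C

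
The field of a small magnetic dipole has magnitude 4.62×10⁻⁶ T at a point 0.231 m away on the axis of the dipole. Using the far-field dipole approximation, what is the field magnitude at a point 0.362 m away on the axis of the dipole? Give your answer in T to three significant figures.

B ≈ 1.20×10⁻⁶ T

Dipole fields scale as 1/r³ in the far field; the geometry is the same at both points.
B₂ = B₁ · (r₁/r₂)³ = 4.62×10⁻⁶ · (0.231/0.362)³.
(r₁/r₂)³ = (0.6381)³ = 0.2598.
B₂ ≈ 1.200×10⁻⁶ T.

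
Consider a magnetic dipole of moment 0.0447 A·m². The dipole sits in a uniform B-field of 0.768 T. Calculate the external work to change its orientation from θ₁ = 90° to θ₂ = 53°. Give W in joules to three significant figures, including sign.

W ≈ -0.0207 J

W_ext = ΔU = −mB cosθ₂ + mB cosθ₁ = mB(cosθ₁ − cosθ₂).
W = (0.0447)(0.768)·(cos90° − cos53°) = (0.03433)·(-0.6018) = -0.02066 J.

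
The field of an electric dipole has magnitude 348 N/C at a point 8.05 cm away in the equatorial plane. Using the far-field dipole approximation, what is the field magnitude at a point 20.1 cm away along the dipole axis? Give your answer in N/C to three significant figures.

E ≈ 44.7 N/C

Dipole fields scale as 1/r³ in the far field.
The axial field is twice the equatorial field at the same r, so the geometry factor is 2/1.
E₂ = E₁ · (2/1) · (r₁/r₂)³ = 348 · 2 · (8.05/20.1)³.
(r₁/r₂)³ = (0.4005)³ = 0.06424.
E₂ ≈ 44.71 N/C.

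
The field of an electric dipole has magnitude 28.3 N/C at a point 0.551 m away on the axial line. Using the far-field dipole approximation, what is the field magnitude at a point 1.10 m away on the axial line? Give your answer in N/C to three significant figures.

E ≈ 3.56 N/C

Dipole fields scale as 1/r³ in the far field; the geometry is the same at both points.
E₂ = E₁ · (r₁/r₂)³ = 28.3 · (0.551/1.10)³.
(r₁/r₂)³ = (0.5009)³ = 0.1257.
E₂ ≈ 3.557 N/C.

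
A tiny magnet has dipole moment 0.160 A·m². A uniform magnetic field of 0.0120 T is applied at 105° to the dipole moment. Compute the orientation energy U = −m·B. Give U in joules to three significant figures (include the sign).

U ≈ 4.97×10⁻⁴ J

U = −m·B = −mB cosθ.
U = −(0.160)(0.0120)·cos105° = 4.969×10⁻⁴ J.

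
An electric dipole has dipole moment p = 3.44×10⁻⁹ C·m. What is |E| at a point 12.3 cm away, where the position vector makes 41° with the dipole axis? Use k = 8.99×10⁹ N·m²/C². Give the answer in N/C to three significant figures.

At angle θ the dipole field magnitude is E = (kp/r³)·√(1 + 3cos²θ).
kp/r³ = (8.99×10⁹)(3.44×10⁻⁹) / (0.123)³ = 1.662×10⁴ N/C.
√(1 + 3cos²41°) = √(1 + 3·0.5696) = √2.7088 ≈ 1.6458.
E ≈ 1.662×10⁴ × 1.646 = 2.735×10⁴ N/C.

E ≈ 2.74×10⁴ N/C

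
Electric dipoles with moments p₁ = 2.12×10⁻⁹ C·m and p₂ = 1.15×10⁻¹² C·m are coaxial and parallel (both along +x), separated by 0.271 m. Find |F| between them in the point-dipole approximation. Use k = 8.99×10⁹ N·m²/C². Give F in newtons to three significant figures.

F ≈ 2.44×10⁻⁸ N

On-axis field of dipole 1 at distance r: E = 2kp₁/r³. Force on dipole 2 is F = p₂·dE/dr (gradient along axis).
dE/dr = −6kp₁/r⁴, so |F| = 6kp₁p₂/r⁴ (attractive for aligned moments).
F = 6(8.99×10⁹)(2.12×10⁻⁹)(1.15×10⁻¹²)/(0.271)⁴ = 2.438×10⁻⁸ N.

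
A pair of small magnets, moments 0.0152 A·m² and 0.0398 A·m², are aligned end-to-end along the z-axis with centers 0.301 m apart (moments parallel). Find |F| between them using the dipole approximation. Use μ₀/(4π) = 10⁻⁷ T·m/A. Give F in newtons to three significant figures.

On-axis B of dipole 1: B = (μ₀/4π)·2m₁/r³. Force on dipole 2: F = m₂·dB/dr.
dB/dr = −(μ₀/4π)·6m₁/r⁴, so |F| = (μ₀/4π)·6m₁m₂/r⁴.
F = 6(10⁻⁷)(0.0152)(0.0398)/(0.301)⁴ = 4.422×10⁻⁸ N.

F ≈ 4.42×10⁻⁸ N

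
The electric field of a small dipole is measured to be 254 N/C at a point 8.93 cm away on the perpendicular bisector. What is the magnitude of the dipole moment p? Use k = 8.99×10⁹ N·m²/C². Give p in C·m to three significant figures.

p ≈ 2.01×10⁻¹¹ C·m

In the equatorial plane E = kp/r³, so p = Er³/(k).
p = (254)·(0.0893)³ / (8.99×10⁹) = 2.012×10⁻¹¹ C·m.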